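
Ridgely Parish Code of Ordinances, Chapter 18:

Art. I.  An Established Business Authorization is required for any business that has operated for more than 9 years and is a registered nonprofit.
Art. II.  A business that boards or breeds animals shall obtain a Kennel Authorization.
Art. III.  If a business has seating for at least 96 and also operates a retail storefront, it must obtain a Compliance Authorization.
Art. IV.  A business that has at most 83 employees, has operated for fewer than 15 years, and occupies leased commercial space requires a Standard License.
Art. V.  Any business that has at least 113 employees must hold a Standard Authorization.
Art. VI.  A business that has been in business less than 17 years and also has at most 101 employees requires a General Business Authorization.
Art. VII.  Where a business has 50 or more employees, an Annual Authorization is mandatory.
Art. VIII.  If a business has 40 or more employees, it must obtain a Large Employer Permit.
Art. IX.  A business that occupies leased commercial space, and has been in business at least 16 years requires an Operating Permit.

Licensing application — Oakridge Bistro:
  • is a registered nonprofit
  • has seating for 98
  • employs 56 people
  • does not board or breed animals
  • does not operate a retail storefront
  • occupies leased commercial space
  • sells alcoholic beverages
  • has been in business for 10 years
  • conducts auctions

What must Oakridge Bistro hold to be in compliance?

Art. I. years in business 10 > 9; is a registered nonprofit → Established Business Authorization required.
Art. II. does not board or breed animals → Kennel Authorization not required.
Art. III. seating 98 ≥ 96; does not operate a retail storefront → Compliance Authorization not required.
Art. IV. employees 56 ≤ 83; years in business 10 < 15; occupies leased commercial space → Standard License required.
Art. V. employees 56 < 113 → Standard Authorization not required.
Art. VI. years in business 10 < 17; employees 56 ≤ 101 → General Business Authorization required.
Art. VII. employees 56 ≥ 50 → Annual Authorization required.
Art. VIII. employees 56 ≥ 40 → Large Employer Permit required.
Art. IX. occupies leased commercial space; years in business 10 < 16 → Operating Permit not required.

Annual Authorization, Established Business Authorization, General Business Authorization, Large Employer Permit, Standard License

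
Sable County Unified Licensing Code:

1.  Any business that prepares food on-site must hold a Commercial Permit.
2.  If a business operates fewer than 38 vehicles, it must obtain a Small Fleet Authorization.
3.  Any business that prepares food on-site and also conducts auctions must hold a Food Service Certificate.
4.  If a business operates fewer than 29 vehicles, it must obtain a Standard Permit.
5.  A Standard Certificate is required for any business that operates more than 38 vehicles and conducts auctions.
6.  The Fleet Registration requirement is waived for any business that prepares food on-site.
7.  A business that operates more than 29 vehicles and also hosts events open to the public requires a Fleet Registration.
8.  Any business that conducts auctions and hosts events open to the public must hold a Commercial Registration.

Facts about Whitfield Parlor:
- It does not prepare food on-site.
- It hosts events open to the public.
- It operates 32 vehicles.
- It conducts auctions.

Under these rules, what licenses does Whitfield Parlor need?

1. does not prepare food on-site → Commercial Permit not required.
2. vehicles 32 < 38 → Small Fleet Authorization required.
3. does not prepare food on-site; conducts auctions → Food Service Certificate not required.
4. vehicles 32 ≥ 29 → Standard Permit not required.
5. vehicles 32 ≤ 38; conducts auctions → Standard Certificate not required.
6. does not prepare food on-site → Fleet Registration exemption does not apply.
7. vehicles 32 > 29; hosts events open to the public → Fleet Registration required.
8. conducts auctions; hosts events open to the public → Commercial Registration required.

Commercial Registration, Fleet Registration, Small Fleet Authorization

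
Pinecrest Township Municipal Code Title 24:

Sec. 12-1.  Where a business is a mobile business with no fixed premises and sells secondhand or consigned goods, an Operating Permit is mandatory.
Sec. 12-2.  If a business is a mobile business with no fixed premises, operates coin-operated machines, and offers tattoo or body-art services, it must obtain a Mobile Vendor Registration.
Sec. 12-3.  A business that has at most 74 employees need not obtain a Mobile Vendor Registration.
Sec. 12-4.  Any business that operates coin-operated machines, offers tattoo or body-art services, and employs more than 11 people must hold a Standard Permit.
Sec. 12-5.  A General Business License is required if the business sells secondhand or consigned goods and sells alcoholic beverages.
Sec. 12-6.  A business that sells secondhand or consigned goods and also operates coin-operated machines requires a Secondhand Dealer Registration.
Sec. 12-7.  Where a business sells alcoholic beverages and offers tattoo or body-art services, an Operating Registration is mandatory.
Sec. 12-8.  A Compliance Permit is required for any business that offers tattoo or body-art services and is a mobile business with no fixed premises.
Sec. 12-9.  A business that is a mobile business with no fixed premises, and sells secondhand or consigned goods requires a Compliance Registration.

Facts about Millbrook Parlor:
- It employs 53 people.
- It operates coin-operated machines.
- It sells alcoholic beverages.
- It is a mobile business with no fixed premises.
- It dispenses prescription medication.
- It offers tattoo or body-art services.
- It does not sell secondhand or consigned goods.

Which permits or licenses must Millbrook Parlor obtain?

Compliance Permit, Operating Registration, Standard Permit

Sec. 12-1. is a mobile business with no fixed premises; does not sell secondhand or consigned goods → Operating Permit not required.
Sec. 12-2. is a mobile business with no fixed premises; operates coin-operated machines; offers tattoo or body-art services → Mobile Vendor Registration required.
Sec. 12-3. employees 53 ≤ 74 → exempt from Mobile Vendor Registration.
Sec. 12-4. operates coin-operated machines; offers tattoo or body-art services; employees 53 > 11 → Standard Permit required.
Sec. 12-5. does not sell secondhand or consigned goods; sells alcoholic beverages → General Business License not required.
Sec. 12-6. does not sell secondhand or consigned goods; operates coin-operated machines → Secondhand Dealer Registration not required.
Sec. 12-7. sells alcoholic beverages; offers tattoo or body-art services → Operating Registration required.
Sec. 12-8. offers tattoo or body-art services; is a mobile business with no fixed premises → Compliance Permit required.
Sec. 12-9. is a mobile business with no fixed premises; does not sell secondhand or consigned goods → Compliance Registration not required.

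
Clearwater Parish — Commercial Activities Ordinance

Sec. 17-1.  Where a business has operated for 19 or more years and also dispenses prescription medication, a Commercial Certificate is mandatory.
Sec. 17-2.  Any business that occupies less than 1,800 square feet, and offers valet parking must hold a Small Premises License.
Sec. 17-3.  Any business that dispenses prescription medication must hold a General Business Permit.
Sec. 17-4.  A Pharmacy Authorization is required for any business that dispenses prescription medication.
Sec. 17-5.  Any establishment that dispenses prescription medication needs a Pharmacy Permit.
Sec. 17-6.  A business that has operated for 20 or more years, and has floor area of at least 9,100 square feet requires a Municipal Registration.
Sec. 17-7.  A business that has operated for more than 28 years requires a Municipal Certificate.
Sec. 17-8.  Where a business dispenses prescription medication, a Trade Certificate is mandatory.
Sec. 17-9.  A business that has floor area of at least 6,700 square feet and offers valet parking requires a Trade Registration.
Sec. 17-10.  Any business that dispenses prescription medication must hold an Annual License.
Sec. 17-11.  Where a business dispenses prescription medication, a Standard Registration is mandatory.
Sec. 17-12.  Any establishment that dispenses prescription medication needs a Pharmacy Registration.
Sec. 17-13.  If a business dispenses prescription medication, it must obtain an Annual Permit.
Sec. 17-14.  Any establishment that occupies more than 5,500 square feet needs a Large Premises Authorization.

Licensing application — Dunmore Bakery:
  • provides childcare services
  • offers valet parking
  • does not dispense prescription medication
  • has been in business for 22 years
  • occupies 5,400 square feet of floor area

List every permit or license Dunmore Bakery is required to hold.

None

Sec. 17-1. years in business 22 ≥ 19; does not dispense prescription medication → Commercial Certificate not required.
Sec. 17-2. floor area 5,400 square feet ≥ 1,800 square feet; offers valet parking → Small Premises License not required.
Sec. 17-3. does not dispense prescription medication → General Business Permit not required.
Sec. 17-4. does not dispense prescription medication → Pharmacy Authorization not required.
Sec. 17-5. does not dispense prescription medication → Pharmacy Permit not required.
Sec. 17-6. years in business 22 ≥ 20; floor area 5,400 square feet < 9,100 square feet → Municipal Registration not required.
Sec. 17-7. years in business 22 ≤ 28 → Municipal Certificate not required.
Sec. 17-8. does not dispense prescription medication → Trade Certificate not required.
Sec. 17-9. floor area 5,400 square feet < 6,700 square feet; offers valet parking → Trade Registration not required.
Sec. 17-10. does not dispense prescription medication → Annual License not required.
Sec. 17-11. does not dispense prescription medication → Standard Registration not required.
Sec. 17-12. does not dispense prescription medication → Pharmacy Registration not required.
Sec. 17-13. does not dispense prescription medication → Annual Permit not required.
Sec. 17-14. floor area 5,400 square feet ≤ 5,500 square feet → Large Premises Authorization not required.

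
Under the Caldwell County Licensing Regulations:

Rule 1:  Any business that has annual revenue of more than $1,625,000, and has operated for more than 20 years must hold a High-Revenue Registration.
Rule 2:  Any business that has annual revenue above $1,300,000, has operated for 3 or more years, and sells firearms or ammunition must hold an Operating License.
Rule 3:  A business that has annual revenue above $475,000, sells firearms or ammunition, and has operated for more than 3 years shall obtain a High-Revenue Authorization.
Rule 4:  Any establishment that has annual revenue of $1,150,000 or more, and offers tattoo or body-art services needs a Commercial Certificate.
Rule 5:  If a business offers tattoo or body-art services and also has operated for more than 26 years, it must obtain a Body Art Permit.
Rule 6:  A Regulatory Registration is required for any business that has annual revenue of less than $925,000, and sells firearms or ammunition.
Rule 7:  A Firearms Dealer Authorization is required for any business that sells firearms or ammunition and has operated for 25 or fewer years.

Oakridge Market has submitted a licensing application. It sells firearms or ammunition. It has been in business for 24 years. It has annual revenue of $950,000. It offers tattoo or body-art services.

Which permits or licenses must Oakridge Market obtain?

Rule 1: revenue $950,000 ≤ $1,625,000; years in business 24 > 20 → High-Revenue Registration not required.
Rule 2: revenue $950,000 ≤ $1,300,000; years in business 24 ≥ 3; sells firearms or ammunition → Operating License not required.
Rule 3: revenue $950,000 > $475,000; sells firearms or ammunition; years in business 24 > 3 → High-Revenue Authorization required.
Rule 4: revenue $950,000 < $1,150,000; offers tattoo or body-art services → Commercial Certificate not required.
Rule 5: offers tattoo or body-art services; years in business 24 ≤ 26 → Body Art Permit not required.
Rule 6: revenue $950,000 ≥ $925,000; sells firearms or ammunition → Regulatory Registration not required.
Rule 7: sells firearms or ammunition; years in business 24 ≤ 25 → Firearms Dealer Authorization required.

Firearms Dealer Authorization, High-Revenue Authorization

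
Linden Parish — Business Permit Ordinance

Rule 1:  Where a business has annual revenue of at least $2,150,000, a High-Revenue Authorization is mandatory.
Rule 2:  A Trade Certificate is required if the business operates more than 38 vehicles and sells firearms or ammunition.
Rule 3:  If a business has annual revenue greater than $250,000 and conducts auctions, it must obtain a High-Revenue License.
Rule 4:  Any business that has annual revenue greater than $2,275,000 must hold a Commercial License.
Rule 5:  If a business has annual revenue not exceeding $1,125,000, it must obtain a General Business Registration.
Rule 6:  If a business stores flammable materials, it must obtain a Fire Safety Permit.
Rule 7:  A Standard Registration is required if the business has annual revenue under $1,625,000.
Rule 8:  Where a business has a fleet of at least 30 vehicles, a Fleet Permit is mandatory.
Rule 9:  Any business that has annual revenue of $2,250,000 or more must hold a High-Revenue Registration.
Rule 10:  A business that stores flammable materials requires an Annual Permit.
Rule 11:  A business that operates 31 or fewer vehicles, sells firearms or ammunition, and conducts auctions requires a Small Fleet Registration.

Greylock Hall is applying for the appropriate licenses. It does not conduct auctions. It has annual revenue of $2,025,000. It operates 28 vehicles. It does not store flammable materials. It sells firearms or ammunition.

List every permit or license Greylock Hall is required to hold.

Rule 1: revenue $2,025,000 < $2,150,000 → High-Revenue Authorization not required.
Rule 2: vehicles 28 ≤ 38; sells firearms or ammunition → Trade Certificate not required.
Rule 3: revenue $2,025,000 > $250,000; does not conduct auctions → High-Revenue License not required.
Rule 4: revenue $2,025,000 ≤ $2,275,000 → Commercial License not required.
Rule 5: revenue $2,025,000 > $1,125,000 → General Business Registration not required.
Rule 6: does not store flammable materials → Fire Safety Permit not required.
Rule 7: revenue $2,025,000 ≥ $1,625,000 → Standard Registration not required.
Rule 8: vehicles 28 < 30 → Fleet Permit not required.
Rule 9: revenue $2,025,000 < $2,250,000 → High-Revenue Registration not required.
Rule 10: does not store flammable materials → Annual Permit not required.
Rule 11: vehicles 28 ≤ 31; sells firearms or ammunition; does not conduct auctions → Small Fleet Registration not required.

None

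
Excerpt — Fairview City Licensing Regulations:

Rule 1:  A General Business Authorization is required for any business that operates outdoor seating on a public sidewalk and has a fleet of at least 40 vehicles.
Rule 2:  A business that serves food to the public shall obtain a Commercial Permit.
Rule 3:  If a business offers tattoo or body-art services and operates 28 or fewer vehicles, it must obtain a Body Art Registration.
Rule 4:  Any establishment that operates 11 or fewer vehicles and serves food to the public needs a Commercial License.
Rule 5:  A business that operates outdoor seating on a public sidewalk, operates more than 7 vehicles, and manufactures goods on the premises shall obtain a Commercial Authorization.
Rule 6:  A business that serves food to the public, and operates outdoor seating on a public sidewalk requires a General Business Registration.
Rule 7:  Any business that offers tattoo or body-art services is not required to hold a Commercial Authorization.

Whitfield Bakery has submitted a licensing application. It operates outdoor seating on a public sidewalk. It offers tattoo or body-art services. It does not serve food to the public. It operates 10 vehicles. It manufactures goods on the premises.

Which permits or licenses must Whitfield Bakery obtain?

Rule 1: operates outdoor seating on a public sidewalk; vehicles 10 < 40 → General Business Authorization not required.
Rule 2: does not serve food to the public → Commercial Permit not required.
Rule 3: offers tattoo or body-art services; vehicles 10 ≤ 28 → Body Art Registration required.
Rule 4: vehicles 10 ≤ 11; does not serve food to the public → Commercial License not required.
Rule 5: operates outdoor seating on a public sidewalk; vehicles 10 > 7; manufactures goods on the premises → Commercial Authorization required.
Rule 6: does not serve food to the public; operates outdoor seating on a public sidewalk → General Business Registration not required.
Rule 7: offers tattoo or body-art services → exempt from Commercial Authorization.

Body Art Registration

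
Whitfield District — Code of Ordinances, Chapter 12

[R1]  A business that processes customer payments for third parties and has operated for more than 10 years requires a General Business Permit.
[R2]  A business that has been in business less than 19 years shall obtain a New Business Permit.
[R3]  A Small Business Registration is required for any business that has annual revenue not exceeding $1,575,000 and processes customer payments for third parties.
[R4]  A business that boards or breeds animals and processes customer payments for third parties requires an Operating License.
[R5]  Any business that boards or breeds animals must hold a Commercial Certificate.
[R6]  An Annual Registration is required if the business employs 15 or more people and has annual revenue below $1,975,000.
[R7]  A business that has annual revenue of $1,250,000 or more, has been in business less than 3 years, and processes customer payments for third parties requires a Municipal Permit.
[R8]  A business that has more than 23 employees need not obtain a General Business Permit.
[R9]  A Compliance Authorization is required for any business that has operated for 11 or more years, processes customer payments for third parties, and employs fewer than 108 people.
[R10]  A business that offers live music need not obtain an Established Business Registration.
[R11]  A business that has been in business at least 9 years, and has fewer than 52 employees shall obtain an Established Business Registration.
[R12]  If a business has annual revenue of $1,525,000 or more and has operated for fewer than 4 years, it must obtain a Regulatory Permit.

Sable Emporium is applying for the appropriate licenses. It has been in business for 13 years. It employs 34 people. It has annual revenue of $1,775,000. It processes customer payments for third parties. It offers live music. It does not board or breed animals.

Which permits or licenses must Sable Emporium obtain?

Annual Registration, Compliance Authorization, New Business Permit

[R1] processes customer payments for third parties; years in business 13 > 10 → General Business Permit required.
[R2] years in business 13 < 19 → New Business Permit required.
[R3] revenue $1,775,000 > $1,575,000; processes customer payments for third parties → Small Business Registration not required.
[R4] does not board or breed animals; processes customer payments for third parties → Operating License not required.
[R5] does not board or breed animals → Commercial Certificate not required.
[R6] employees 34 ≥ 15; revenue $1,775,000 < $1,975,000 → Annual Registration required.
[R7] revenue $1,775,000 ≥ $1,250,000; years in business 13 ≥ 3; processes customer payments for third parties → Municipal Permit not required.
[R8] employees 34 > 23 → exempt from General Business Permit.
[R9] years in business 13 ≥ 11; processes customer payments for third parties; employees 34 < 108 → Compliance Authorization required.
[R10] offers live music → exempt from Established Business Registration.
[R11] years in business 13 ≥ 9; employees 34 < 52 → Established Business Registration required.
[R12] revenue $1,775,000 ≥ $1,525,000; years in business 13 ≥ 4 → Regulatory Permit not required.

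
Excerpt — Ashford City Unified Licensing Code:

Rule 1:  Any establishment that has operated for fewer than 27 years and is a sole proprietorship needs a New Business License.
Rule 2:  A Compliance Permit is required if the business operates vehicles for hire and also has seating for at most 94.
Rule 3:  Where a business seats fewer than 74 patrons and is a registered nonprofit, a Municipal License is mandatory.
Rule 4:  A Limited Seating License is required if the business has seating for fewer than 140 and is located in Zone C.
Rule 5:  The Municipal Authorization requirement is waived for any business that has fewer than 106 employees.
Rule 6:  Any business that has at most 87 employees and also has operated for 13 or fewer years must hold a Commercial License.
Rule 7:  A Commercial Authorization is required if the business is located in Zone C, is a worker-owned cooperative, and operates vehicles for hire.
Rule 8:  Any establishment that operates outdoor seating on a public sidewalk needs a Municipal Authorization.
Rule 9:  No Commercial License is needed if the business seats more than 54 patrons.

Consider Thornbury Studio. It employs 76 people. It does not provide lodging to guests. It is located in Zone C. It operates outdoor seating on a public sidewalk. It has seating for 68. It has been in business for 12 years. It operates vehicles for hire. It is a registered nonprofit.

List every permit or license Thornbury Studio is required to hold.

Rule 1: years in business 12 < 27; is a registered nonprofit (not: is a sole proprietorship) → New Business License not required.
Rule 2: operates vehicles for hire; seating 68 ≤ 94 → Compliance Permit required.
Rule 3: seating 68 < 74; is a registered nonprofit → Municipal License required.
Rule 4: seating 68 < 140; is located in Zone C → Limited Seating License required.
Rule 5: employees 76 < 106 → exempt from Municipal Authorization.
Rule 6: employees 76 ≤ 87; years in business 12 ≤ 13 → Commercial License required.
Rule 7: is located in Zone C; is a registered nonprofit (not: is a worker-owned cooperative); operates vehicles for hire → Commercial Authorization not required.
Rule 8: operates outdoor seating on a public sidewalk → Municipal Authorization required.
Rule 9: seating 68 > 54 → exempt from Commercial License.

Compliance Permit, Limited Seating License, Municipal License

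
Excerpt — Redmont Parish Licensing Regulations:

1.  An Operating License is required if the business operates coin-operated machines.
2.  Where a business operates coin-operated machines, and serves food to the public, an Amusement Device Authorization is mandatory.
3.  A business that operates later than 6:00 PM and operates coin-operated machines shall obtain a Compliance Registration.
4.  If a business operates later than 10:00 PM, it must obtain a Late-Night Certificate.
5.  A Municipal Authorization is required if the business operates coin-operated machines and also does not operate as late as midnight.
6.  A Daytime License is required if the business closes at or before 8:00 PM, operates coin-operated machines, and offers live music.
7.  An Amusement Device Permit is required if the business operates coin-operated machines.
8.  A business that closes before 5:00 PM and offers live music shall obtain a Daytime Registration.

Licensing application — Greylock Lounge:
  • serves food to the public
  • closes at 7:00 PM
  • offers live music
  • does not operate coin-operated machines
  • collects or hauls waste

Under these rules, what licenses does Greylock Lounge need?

None

1. does not operate coin-operated machines → Operating License not required.
2. does not operate coin-operated machines; serves food to the public → Amusement Device Authorization not required.
3. closes 7:00 PM, after 6:00 PM; does not operate coin-operated machines → Compliance Registration not required.
4. closes 7:00 PM, at/before 10:00 PM → Late-Night Certificate not required.
5. does not operate coin-operated machines; closes 7:00 PM, at/before midnight → Municipal Authorization not required.
6. closes 7:00 PM, at/before 8:00 PM; does not operate coin-operated machines; offers live music → Daytime License not required.
7. does not operate coin-operated machines → Amusement Device Permit not required.
8. closes 7:00 PM, after 5:00 PM; offers live music → Daytime Registration not required.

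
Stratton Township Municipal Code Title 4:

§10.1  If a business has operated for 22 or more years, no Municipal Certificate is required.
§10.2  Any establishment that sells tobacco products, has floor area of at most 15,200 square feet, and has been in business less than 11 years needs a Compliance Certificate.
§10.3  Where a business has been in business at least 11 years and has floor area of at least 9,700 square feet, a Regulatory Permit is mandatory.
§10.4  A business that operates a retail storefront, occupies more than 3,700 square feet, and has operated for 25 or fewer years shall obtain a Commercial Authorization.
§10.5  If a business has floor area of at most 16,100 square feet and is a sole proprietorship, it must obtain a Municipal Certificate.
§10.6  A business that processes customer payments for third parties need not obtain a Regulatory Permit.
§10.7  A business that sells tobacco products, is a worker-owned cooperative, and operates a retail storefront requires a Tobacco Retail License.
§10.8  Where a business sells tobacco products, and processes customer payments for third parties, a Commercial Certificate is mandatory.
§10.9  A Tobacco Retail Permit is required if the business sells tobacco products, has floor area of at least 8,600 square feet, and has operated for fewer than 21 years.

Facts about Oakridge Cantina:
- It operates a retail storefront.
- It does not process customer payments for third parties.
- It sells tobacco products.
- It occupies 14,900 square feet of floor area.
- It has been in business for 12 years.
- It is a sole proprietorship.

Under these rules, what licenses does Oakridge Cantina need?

§10.1 years in business 12 < 22 → Municipal Certificate exemption does not apply.
§10.2 sells tobacco products; floor area 14,900 square feet ≤ 15,200 square feet; years in business 12 ≥ 11 → Compliance Certificate not required.
§10.3 years in business 12 ≥ 11; floor area 14,900 square feet ≥ 9,700 square feet → Regulatory Permit required.
§10.4 operates a retail storefront; floor area 14,900 square feet > 3,700 square feet; years in business 12 ≤ 25 → Commercial Authorization required.
§10.5 floor area 14,900 square feet ≤ 16,100 square feet; is a sole proprietorship → Municipal Certificate required.
§10.6 does not process customer payments for third parties → Regulatory Permit exemption does not apply.
§10.7 sells tobacco products; is a sole proprietorship (not: is a worker-owned cooperative); operates a retail storefront → Tobacco Retail License not required.
§10.8 sells tobacco products; does not process customer payments for third parties → Commercial Certificate not required.
§10.9 sells tobacco products; floor area 14,900 square feet ≥ 8,600 square feet; years in business 12 < 21 → Tobacco Retail Permit required.

Commercial Authorization, Municipal Certificate, Regulatory Permit, Tobacco Retail Permit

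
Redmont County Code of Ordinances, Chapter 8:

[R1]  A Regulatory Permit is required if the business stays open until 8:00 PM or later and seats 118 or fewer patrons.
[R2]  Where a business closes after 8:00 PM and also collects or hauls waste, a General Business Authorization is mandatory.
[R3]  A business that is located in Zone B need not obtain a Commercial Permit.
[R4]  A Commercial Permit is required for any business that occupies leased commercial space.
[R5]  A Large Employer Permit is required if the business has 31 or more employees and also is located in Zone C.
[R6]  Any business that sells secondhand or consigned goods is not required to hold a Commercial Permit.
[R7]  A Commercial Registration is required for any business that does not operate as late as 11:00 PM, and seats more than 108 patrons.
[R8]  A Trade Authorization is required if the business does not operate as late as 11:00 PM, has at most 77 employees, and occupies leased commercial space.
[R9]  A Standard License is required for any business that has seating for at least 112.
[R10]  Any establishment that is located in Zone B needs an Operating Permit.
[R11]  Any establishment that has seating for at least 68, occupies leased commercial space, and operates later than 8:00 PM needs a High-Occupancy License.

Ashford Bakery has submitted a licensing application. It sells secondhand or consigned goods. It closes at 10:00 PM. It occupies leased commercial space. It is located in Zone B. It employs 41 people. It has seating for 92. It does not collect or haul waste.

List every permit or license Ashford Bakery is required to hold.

[R1] closes 10:00 PM, after 8:00 PM; seating 92 ≤ 118 → Regulatory Permit required.
[R2] closes 10:00 PM, after 8:00 PM; does not collect or haul waste → General Business Authorization not required.
[R3] is located in Zone B → exempt from Commercial Permit.
[R4] occupies leased commercial space → Commercial Permit required.
[R5] employees 41 ≥ 31; is located in Zone B (not: is located in Zone C) → Large Employer Permit not required.
[R6] sells secondhand or consigned goods → exempt from Commercial Permit.
[R7] closes 10:00 PM, at/before 11:00 PM; seating 92 ≤ 108 → Commercial Registration not required.
[R8] closes 10:00 PM, at/before 11:00 PM; employees 41 ≤ 77; occupies leased commercial space → Trade Authorization required.
[R9] seating 92 < 112 → Standard License not required.
[R10] is located in Zone B → Operating Permit required.
[R11] seating 92 ≥ 68; occupies leased commercial space; closes 10:00 PM, after 8:00 PM → High-Occupancy License required.

High-Occupancy License, Operating Permit, Regulatory Permit, Trade Authorization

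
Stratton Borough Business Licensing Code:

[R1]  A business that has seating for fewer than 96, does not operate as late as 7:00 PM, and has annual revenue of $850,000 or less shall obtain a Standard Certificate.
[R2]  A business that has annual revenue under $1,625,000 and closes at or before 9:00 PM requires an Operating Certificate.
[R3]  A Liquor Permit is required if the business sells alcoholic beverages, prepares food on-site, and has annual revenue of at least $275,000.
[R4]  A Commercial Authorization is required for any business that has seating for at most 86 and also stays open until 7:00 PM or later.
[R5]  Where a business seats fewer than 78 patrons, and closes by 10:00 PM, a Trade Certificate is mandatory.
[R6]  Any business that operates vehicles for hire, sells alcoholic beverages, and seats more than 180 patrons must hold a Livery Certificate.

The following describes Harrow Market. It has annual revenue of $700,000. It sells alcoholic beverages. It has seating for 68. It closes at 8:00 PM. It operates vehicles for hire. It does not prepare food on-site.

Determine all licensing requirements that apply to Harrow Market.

Commercial Authorization, Operating Certificate, Trade Certificate

[R1] seating 68 < 96; closes 8:00 PM, after 7:00 PM; revenue $700,000 ≤ $850,000 → Standard Certificate not required.
[R2] revenue $700,000 < $1,625,000; closes 8:00 PM, at/before 9:00 PM → Operating Certificate required.
[R3] sells alcoholic beverages; does not prepare food on-site; revenue $700,000 ≥ $275,000 → Liquor Permit not required.
[R4] seating 68 ≤ 86; closes 8:00 PM, after 7:00 PM → Commercial Authorization required.
[R5] seating 68 < 78; closes 8:00 PM, at/before 10:00 PM → Trade Certificate required.
[R6] operates vehicles for hire; sells alcoholic beverages; seating 68 ≤ 180 → Livery Certificate not required.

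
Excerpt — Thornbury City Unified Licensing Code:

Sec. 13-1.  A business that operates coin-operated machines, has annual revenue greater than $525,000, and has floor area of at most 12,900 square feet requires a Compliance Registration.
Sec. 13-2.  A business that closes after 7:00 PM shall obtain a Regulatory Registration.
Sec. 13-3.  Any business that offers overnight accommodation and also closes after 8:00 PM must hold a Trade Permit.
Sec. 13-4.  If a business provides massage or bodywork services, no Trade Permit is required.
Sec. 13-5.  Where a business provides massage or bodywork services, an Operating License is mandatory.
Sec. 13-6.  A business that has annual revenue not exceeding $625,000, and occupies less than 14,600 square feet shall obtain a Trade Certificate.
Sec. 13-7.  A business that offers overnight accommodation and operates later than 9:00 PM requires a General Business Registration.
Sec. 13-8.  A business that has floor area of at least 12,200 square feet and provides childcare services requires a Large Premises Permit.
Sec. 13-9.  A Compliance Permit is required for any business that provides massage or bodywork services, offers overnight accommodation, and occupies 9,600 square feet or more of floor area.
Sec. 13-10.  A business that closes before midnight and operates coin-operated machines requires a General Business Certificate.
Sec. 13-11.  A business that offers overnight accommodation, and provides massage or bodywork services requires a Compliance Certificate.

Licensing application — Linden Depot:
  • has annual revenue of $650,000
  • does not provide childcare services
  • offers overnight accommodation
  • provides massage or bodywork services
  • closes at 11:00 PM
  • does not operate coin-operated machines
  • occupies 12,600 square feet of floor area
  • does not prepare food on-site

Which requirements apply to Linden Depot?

Sec. 13-1. does not operate coin-operated machines; revenue $650,000 > $525,000; floor area 12,600 square feet ≤ 12,900 square feet → Compliance Registration not required.
Sec. 13-2. closes 11:00 PM, after 7:00 PM → Regulatory Registration required.
Sec. 13-3. offers overnight accommodation; closes 11:00 PM, after 8:00 PM → Trade Permit required.
Sec. 13-4. provides massage or bodywork services → exempt from Trade Permit.
Sec. 13-5. provides massage or bodywork services → Operating License required.
Sec. 13-6. revenue $650,000 > $625,000; floor area 12,600 square feet < 14,600 square feet → Trade Certificate not required.
Sec. 13-7. offers overnight accommodation; closes 11:00 PM, after 9:00 PM → General Business Registration required.
Sec. 13-8. floor area 12,600 square feet ≥ 12,200 square feet; does not provide childcare services → Large Premises Permit not required.
Sec. 13-9. provides massage or bodywork services; offers overnight accommodation; floor area 12,600 square feet ≥ 9,600 square feet → Compliance Permit required.
Sec. 13-10. closes 11:00 PM, at/before midnight; does not operate coin-operated machines → General Business Certificate not required.
Sec. 13-11. offers overnight accommodation; provides massage or bodywork services → Compliance Certificate required.

Compliance Certificate, Compliance Permit, General Business Registration, Operating License, Regulatory Registration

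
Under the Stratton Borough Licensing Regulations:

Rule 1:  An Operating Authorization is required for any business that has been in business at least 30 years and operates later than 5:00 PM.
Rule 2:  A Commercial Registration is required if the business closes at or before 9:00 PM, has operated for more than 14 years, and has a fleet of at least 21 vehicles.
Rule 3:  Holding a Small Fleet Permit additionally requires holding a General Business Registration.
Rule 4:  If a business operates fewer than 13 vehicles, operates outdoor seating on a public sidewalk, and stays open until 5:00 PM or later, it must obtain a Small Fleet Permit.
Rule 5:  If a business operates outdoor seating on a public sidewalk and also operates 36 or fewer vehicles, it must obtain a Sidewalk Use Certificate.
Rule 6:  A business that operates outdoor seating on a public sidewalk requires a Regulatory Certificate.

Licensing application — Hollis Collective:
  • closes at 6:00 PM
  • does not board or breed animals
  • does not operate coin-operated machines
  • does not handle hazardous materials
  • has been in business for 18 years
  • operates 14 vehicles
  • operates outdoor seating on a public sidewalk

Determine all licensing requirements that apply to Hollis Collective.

Regulatory Certificate, Sidewalk Use Certificate

Rule 1: years in business 18 < 30; closes 6:00 PM, after 5:00 PM → Operating Authorization not required.
Rule 2: closes 6:00 PM, at/before 9:00 PM; years in business 18 > 14; vehicles 14 < 21 → Commercial Registration not required.
Rule 3: Small Fleet Permit is not required → no effect.
Rule 4: vehicles 14 ≥ 13; operates outdoor seating on a public sidewalk; closes 6:00 PM, after 5:00 PM → Small Fleet Permit not required.
Rule 5: operates outdoor seating on a public sidewalk; vehicles 14 ≤ 36 → Sidewalk Use Certificate required.
Rule 6: operates outdoor seating on a public sidewalk → Regulatory Certificate required.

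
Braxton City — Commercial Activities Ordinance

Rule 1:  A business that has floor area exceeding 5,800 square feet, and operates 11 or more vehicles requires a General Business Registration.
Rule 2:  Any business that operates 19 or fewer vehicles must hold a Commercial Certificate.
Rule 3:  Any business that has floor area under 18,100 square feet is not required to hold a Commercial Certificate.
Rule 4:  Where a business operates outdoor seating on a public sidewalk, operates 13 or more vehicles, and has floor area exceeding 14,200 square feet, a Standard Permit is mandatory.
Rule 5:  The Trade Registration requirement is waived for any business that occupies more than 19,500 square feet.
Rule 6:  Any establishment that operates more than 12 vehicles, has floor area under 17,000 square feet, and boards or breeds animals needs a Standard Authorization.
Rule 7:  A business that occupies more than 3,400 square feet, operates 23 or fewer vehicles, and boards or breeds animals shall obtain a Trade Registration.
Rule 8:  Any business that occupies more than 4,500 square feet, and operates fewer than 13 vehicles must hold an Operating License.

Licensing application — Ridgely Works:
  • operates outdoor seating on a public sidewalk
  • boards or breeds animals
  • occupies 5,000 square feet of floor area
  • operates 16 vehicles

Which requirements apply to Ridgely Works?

Rule 1: floor area 5,000 square feet ≤ 5,800 square feet; vehicles 16 ≥ 11 → General Business Registration not required.
Rule 2: vehicles 16 ≤ 19 → Commercial Certificate required.
Rule 3: floor area 5,000 square feet < 18,100 square feet → exempt from Commercial Certificate.
Rule 4: operates outdoor seating on a public sidewalk; vehicles 16 ≥ 13; floor area 5,000 square feet ≤ 14,200 square feet → Standard Permit not required.
Rule 5: floor area 5,000 square feet ≤ 19,500 square feet → Trade Registration exemption does not apply.
Rule 6: vehicles 16 > 12; floor area 5,000 square feet < 17,000 square feet; boards or breeds animals → Standard Authorization required.
Rule 7: floor area 5,000 square feet > 3,400 square feet; vehicles 16 ≤ 23; boards or breeds animals → Trade Registration required.
Rule 8: floor area 5,000 square feet > 4,500 square feet; vehicles 16 ≥ 13 → Operating License not required.

Standard Authorization, Trade Registration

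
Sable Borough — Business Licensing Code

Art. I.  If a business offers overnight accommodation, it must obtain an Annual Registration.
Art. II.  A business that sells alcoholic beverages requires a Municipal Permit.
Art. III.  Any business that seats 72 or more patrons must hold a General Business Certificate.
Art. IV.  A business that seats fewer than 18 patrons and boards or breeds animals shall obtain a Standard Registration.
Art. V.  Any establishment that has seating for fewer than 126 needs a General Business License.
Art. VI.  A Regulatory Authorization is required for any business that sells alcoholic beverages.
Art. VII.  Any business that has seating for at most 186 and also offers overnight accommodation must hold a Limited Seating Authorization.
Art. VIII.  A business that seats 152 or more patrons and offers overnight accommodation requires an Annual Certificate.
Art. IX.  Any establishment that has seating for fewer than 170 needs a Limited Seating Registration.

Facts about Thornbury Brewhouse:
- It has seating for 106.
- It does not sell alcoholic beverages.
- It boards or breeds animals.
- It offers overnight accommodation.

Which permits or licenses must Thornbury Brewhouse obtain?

Annual Registration, General Business Certificate, General Business License, Limited Seating Authorization, Limited Seating Registration

Art. I. offers overnight accommodation → Annual Registration required.
Art. II. does not sell alcoholic beverages → Municipal Permit not required.
Art. III. seating 106 ≥ 72 → General Business Certificate required.
Art. IV. seating 106 ≥ 18; boards or breeds animals → Standard Registration not required.
Art. V. seating 106 < 126 → General Business License required.
Art. VI. does not sell alcoholic beverages → Regulatory Authorization not required.
Art. VII. seating 106 ≤ 186; offers overnight accommodation → Limited Seating Authorization required.
Art. VIII. seating 106 < 152; offers overnight accommodation → Annual Certificate not required.
Art. IX. seating 106 < 170 → Limited Seating Registration required.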